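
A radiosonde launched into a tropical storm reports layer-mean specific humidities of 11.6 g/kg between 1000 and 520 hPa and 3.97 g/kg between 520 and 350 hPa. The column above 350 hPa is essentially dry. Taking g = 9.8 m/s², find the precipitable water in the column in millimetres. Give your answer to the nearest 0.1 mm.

PW ≈ 63.7 mm

Precipitable water is the column-integrated vapour mass per unit area: PW = (1/g) Σ q̄ Δp, with q in kg/kg and Δp in Pa (1 kg/m² of water = 1 mm).
Layer 1000–520 hPa: Δp = 480 hPa = 48000 Pa, q̄ = 0.0116 kg/kg → 0.0116 × 48000 / 9.8 = 56.82 mm
Layer 520–350 hPa: Δp = 170 hPa = 17000 Pa, q̄ = 0.00397 kg/kg → 0.00397 × 17000 / 9.8 = 6.89 mm
PW = 56.82 + 6.89 = 63.71 ≈ 63.7 mm.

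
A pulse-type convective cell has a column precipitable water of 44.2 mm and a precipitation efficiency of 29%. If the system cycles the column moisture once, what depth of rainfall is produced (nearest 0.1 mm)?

Rainfall = ε × PW = 0.29 × 44.2 = 12.8 mm.

rainfall ≈ 12.8 mm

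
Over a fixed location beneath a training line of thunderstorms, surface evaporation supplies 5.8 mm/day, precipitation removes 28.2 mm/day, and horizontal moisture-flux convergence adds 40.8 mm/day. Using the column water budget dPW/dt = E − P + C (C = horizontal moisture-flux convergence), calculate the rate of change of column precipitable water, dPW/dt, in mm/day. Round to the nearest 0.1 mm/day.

dPW/dt = E − P + C = 5.8 − 28.2 + (40.8) = 18.4 mm/day.

dPW/dt ≈ 18.4 mm/day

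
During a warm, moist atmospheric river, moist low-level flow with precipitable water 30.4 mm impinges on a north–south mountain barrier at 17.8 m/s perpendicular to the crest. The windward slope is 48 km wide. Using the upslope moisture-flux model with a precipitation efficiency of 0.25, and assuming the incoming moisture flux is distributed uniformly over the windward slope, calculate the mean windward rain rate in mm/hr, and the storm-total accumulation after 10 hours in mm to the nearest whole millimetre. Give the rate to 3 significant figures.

R ≈ 10.1 mm/hr; total ≈ 101 mm

Incoming column moisture flux per unit ridge length: F = V × PW = 17.8 × 30.4 = 541.12 mm·m/s.
Spread over the 48 km slope with efficiency ε = 0.25: R = ε·F/W = 0.25 × 541.12 / 48000 m = 2.818e-03 mm/s.
R = 2.818e-03 × 3600 = 10.1 mm/hr.
Over 10 h: total = 10.1 × 10 = 101 mm.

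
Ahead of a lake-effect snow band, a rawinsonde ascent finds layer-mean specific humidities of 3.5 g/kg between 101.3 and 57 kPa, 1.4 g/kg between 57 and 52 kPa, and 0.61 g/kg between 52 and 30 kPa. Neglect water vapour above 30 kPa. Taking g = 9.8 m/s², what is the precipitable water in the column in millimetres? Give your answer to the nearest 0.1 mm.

Precipitable water is the column-integrated vapour mass per unit area: PW = (1/g) Σ q̄ Δp, with q in kg/kg and Δp in Pa (1 kg/m² of water = 1 mm).
Layer 101.3–57 kPa: Δp = 443 hPa = 44300 Pa, q̄ = 0.0035 kg/kg → 0.0035 × 44300 / 9.8 = 15.82 mm
Layer 57–52 kPa: Δp = 50 hPa = 5000 Pa, q̄ = 0.0014 kg/kg → 0.0014 × 5000 / 9.8 = 0.71 mm
Layer 52–30 kPa: Δp = 220 hPa = 22000 Pa, q̄ = 0.00061 kg/kg → 0.00061 × 22000 / 9.8 = 1.37 mm
PW = 15.82 + 0.71 + 1.37 = 17.90 ≈ 17.9 mm.

PW ≈ 17.9 mm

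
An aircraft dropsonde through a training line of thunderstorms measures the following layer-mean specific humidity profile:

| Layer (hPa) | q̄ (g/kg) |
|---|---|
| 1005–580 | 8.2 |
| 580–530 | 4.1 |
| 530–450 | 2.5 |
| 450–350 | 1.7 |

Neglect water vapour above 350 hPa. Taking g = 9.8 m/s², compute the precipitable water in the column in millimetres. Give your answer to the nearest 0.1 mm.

PW ≈ 41.4 mm

Precipitable water is the column-integrated vapour mass per unit area: PW = (1/g) Σ q̄ Δp, with q in kg/kg and Δp in Pa (1 kg/m² of water = 1 mm).
Layer 1005–580 hPa: Δp = 425 hPa = 42500 Pa, q̄ = 0.0082 kg/kg → 0.0082 × 42500 / 9.8 = 35.56 mm
Layer 580–530 hPa: Δp = 50 hPa = 5000 Pa, q̄ = 0.0041 kg/kg → 0.0041 × 5000 / 9.8 = 2.09 mm
Layer 530–450 hPa: Δp = 80 hPa = 8000 Pa, q̄ = 0.0025 kg/kg → 0.0025 × 8000 / 9.8 = 2.04 mm
Layer 450–350 hPa: Δp = 100 hPa = 10000 Pa, q̄ = 0.0017 kg/kg → 0.0017 × 10000 / 9.8 = 1.73 mm
PW = 35.56 + 2.09 + 2.04 + 1.73 = 41.42 ≈ 41.4 mm.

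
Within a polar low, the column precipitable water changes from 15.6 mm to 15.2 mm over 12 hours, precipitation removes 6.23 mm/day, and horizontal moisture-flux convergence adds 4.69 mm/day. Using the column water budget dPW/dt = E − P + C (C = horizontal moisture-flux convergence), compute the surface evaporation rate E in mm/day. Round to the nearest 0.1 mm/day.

dPW/dt = (15.2 − 15.6) mm / (12/24 day) = -0.800 mm/day.
E = dPW/dt + P − C = (-0.800) + 6.23 − (4.69) = 0.7 mm/day.

E ≈ 0.7 mm/day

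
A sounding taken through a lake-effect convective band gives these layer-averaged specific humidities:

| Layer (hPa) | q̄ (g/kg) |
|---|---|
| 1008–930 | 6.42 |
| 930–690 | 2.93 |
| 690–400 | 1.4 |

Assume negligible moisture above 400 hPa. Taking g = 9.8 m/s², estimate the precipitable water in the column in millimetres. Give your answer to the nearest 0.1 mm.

PW ≈ 16.4 mm

Precipitable water is the column-integrated vapour mass per unit area: PW = (1/g) Σ q̄ Δp, with q in kg/kg and Δp in Pa (1 kg/m² of water = 1 mm).
Layer 1008–930 hPa: Δp = 78 hPa = 7800 Pa, q̄ = 0.00642 kg/kg → 0.00642 × 7800 / 9.8 = 5.11 mm
Layer 930–690 hPa: Δp = 240 hPa = 24000 Pa, q̄ = 0.00293 kg/kg → 0.00293 × 24000 / 9.8 = 7.18 mm
Layer 690–400 hPa: Δp = 290 hPa = 29000 Pa, q̄ = 0.0014 kg/kg → 0.0014 × 29000 / 9.8 = 4.14 mm
PW = 5.11 + 7.18 + 4.14 = 16.43 ≈ 16.4 mm.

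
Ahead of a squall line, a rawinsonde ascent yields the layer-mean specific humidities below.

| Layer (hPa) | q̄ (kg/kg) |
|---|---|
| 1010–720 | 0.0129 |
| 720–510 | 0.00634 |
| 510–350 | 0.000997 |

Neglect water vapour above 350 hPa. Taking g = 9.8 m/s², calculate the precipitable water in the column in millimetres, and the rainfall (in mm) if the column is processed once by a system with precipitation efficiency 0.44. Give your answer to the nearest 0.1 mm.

Precipitable water is the column-integrated vapour mass per unit area: PW = (1/g) Σ q̄ Δp, with q in kg/kg and Δp in Pa (1 kg/m² of water = 1 mm).
Layer 1010–720 hPa: Δp = 290 hPa = 29000 Pa, q̄ = 0.0129 kg/kg → 0.0129 × 29000 / 9.8 = 38.17 mm
Layer 720–510 hPa: Δp = 210 hPa = 21000 Pa, q̄ = 0.00634 kg/kg → 0.00634 × 21000 / 9.8 = 13.59 mm
Layer 510–350 hPa: Δp = 160 hPa = 16000 Pa, q̄ = 0.000997 kg/kg → 0.000997 × 16000 / 9.8 = 1.63 mm
PW = 38.17 + 13.59 + 1.63 = 53.39 ≈ 53.4 mm.
Rainfall = ε × PW = 0.44 × 53.4 = 23.5 mm.

PW ≈ 53.4 mm; rainfall ≈ 23.5 mm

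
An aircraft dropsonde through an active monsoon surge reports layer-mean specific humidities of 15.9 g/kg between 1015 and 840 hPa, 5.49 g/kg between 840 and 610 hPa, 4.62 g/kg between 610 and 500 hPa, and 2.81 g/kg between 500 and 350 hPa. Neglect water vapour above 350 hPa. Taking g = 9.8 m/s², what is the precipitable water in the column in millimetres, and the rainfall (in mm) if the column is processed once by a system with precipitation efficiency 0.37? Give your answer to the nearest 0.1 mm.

PW ≈ 50.8 mm; rainfall ≈ 18.8 mm

Precipitable water is the column-integrated vapour mass per unit area: PW = (1/g) Σ q̄ Δp, with q in kg/kg and Δp in Pa (1 kg/m² of water = 1 mm).
Layer 1015–840 hPa: Δp = 175 hPa = 17500 Pa, q̄ = 0.0159 kg/kg → 0.0159 × 17500 / 9.8 = 28.39 mm
Layer 840–610 hPa: Δp = 230 hPa = 23000 Pa, q̄ = 0.00549 kg/kg → 0.00549 × 23000 / 9.8 = 12.88 mm
Layer 610–500 hPa: Δp = 110 hPa = 11000 Pa, q̄ = 0.00462 kg/kg → 0.00462 × 11000 / 9.8 = 5.19 mm
Layer 500–350 hPa: Δp = 150 hPa = 15000 Pa, q̄ = 0.00281 kg/kg → 0.00281 × 15000 / 9.8 = 4.30 mm
PW = 28.39 + 12.88 + 5.19 + 4.30 = 50.76 ≈ 50.8 mm.
Rainfall = ε × PW = 0.37 × 50.8 = 18.8 mm.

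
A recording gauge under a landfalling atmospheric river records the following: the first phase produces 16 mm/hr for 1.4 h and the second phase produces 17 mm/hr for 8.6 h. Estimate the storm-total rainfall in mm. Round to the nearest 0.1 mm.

Total = Σ Rᵢ Δtᵢ = 16 × 1.4 + 17 × 8.6
      = 22.4 + 146.2 = 168.6 mm.

total ≈ 168.6 mm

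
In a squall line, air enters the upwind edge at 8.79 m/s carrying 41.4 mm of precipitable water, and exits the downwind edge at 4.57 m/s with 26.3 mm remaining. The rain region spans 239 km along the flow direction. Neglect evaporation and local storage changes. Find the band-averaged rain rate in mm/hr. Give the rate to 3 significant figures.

Column moisture flux per unit crosswind length is F = V × PW.
Inflow: F_in = 8.79 × 41.4 = 363.906 mm·m/s
Outflow: F_out = 4.57 × 26.3 = 120.191 mm·m/s
Steady-state rate R = (F_in − F_out)/L = (363.906 − 120.191) / 239000 m = 1.020e-03 mm/s.
R = 1.020e-03 × 3600 = 3.67 mm/hr.

R ≈ 3.67 mm/hr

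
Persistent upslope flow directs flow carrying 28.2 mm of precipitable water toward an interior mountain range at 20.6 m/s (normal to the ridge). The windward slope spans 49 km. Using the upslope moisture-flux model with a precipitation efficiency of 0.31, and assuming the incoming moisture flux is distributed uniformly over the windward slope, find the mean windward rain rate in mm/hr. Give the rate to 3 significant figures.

R ≈ 13.2 mm/hr

Incoming column moisture flux per unit ridge length: F = V × PW = 20.6 × 28.2 = 580.92 mm·m/s.
Spread over the 49 km slope with efficiency ε = 0.31: R = ε·F/W = 0.31 × 580.92 / 49000 m = 3.675e-03 mm/s.
R = 3.675e-03 × 3600 = 13.2 mm/hr.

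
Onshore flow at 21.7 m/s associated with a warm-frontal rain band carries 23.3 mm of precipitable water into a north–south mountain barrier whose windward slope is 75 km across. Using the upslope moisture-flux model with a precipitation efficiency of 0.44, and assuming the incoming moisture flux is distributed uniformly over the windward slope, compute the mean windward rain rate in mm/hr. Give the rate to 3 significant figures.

R ≈ 10.7 mm/hr

Incoming column moisture flux per unit ridge length: F = V × PW = 21.7 × 23.3 = 505.61 mm·m/s.
Spread over the 75 km slope with efficiency ε = 0.44: R = ε·F/W = 0.44 × 505.61 / 75000 m = 2.966e-03 mm/s.
R = 2.966e-03 × 3600 = 10.7 mm/hr.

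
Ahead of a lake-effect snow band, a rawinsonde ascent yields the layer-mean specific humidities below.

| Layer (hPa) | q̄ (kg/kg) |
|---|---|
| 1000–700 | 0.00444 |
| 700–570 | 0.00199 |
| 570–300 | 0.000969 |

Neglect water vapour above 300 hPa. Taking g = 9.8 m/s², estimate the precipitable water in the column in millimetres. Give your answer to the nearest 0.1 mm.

PW ≈ 18.9 mm

Precipitable water is the column-integrated vapour mass per unit area: PW = (1/g) Σ q̄ Δp, with q in kg/kg and Δp in Pa (1 kg/m² of water = 1 mm).
Layer 1000–700 hPa: Δp = 300 hPa = 30000 Pa, q̄ = 0.00444 kg/kg → 0.00444 × 30000 / 9.8 = 13.59 mm
Layer 700–570 hPa: Δp = 130 hPa = 13000 Pa, q̄ = 0.00199 kg/kg → 0.00199 × 13000 / 9.8 = 2.64 mm
Layer 570–300 hPa: Δp = 270 hPa = 27000 Pa, q̄ = 0.000969 kg/kg → 0.000969 × 27000 / 9.8 = 2.67 mm
PW = 13.59 + 2.64 + 2.67 = 18.90 ≈ 18.9 mm.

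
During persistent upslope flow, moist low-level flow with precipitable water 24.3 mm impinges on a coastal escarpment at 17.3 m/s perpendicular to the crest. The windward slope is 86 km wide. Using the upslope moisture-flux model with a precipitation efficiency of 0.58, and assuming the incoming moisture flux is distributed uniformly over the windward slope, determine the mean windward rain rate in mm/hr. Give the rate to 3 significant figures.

R ≈ 10.2 mm/hr

Incoming column moisture flux per unit ridge length: F = V × PW = 17.3 × 24.3 = 420.39 mm·m/s.
Spread over the 86 km slope with efficiency ε = 0.58: R = ε·F/W = 0.58 × 420.39 / 86000 m = 2.835e-03 mm/s.
R = 2.835e-03 × 3600 = 10.2 mm/hr.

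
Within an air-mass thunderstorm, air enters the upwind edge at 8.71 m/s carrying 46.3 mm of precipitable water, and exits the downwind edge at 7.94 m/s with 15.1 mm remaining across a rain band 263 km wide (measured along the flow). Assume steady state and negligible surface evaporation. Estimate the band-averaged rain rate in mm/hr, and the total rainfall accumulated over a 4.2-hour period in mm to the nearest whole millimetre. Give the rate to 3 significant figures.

R ≈ 3.88 mm/hr; total ≈ 16 mm

Column moisture flux per unit crosswind length is F = V × PW.
Inflow: F_in = 8.71 × 46.3 = 403.273 mm·m/s
Outflow: F_out = 7.94 × 15.1 = 119.894 mm·m/s
Steady-state rate R = (F_in − F_out)/L = (403.273 − 119.894) / 263000 m = 1.077e-03 mm/s.
R = 1.077e-03 × 3600 = 3.88 mm/hr.
Over 4.2 h: total = 3.88 × 4.2 = 16.296 ≈ 16 mm.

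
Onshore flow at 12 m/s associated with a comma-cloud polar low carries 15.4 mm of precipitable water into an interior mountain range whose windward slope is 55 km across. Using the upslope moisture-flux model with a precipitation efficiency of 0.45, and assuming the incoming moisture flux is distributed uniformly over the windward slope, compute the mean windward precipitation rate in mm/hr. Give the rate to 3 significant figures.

R ≈ 5.44 mm/hr

Incoming column moisture flux per unit ridge length: F = V × PW = 12 × 15.4 = 184.8 mm·m/s.
Spread over the 55 km slope with efficiency ε = 0.45: R = ε·F/W = 0.45 × 184.8 / 55000 m = 1.512e-03 mm/s.
R = 1.512e-03 × 3600 = 5.44 mm/hr.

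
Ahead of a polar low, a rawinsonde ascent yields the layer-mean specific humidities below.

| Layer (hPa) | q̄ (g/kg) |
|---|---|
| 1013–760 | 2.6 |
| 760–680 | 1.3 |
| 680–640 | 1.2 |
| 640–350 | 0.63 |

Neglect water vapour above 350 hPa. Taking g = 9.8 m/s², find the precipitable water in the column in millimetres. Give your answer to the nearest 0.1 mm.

PW ≈ 10.1 mm

Precipitable water is the column-integrated vapour mass per unit area: PW = (1/g) Σ q̄ Δp, with q in kg/kg and Δp in Pa (1 kg/m² of water = 1 mm).
Layer 1013–760 hPa: Δp = 253 hPa = 25300 Pa, q̄ = 0.0026 kg/kg → 0.0026 × 25300 / 9.8 = 6.71 mm
Layer 760–680 hPa: Δp = 80 hPa = 8000 Pa, q̄ = 0.0013 kg/kg → 0.0013 × 8000 / 9.8 = 1.06 mm
Layer 680–640 hPa: Δp = 40 hPa = 4000 Pa, q̄ = 0.0012 kg/kg → 0.0012 × 4000 / 9.8 = 0.49 mm
Layer 640–350 hPa: Δp = 290 hPa = 29000 Pa, q̄ = 0.00063 kg/kg → 0.00063 × 29000 / 9.8 = 1.86 mm
PW = 6.71 + 1.06 + 0.49 + 1.86 = 10.12 ≈ 10.1 mm.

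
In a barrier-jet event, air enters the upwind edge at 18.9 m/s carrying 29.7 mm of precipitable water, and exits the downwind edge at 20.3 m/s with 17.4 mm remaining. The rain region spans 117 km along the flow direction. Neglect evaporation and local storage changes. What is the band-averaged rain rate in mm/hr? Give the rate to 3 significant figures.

R ≈ 6.40 mm/hr

Column moisture flux per unit crosswind length is F = V × PW.
Inflow: F_in = 18.9 × 29.7 = 561.33 mm·m/s
Outflow: F_out = 20.3 × 17.4 = 353.22 mm·m/s
Steady-state rate R = (F_in − F_out)/L = (561.33 − 353.22) / 117000 m = 1.779e-03 mm/s.
R = 1.779e-03 × 3600 = 6.40 mm/hr.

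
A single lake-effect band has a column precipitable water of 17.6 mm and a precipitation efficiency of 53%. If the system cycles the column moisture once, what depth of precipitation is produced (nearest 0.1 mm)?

Precipitation = ε × PW = 0.53 × 17.6 = 9.3 mm.

precipitation ≈ 9.3 mm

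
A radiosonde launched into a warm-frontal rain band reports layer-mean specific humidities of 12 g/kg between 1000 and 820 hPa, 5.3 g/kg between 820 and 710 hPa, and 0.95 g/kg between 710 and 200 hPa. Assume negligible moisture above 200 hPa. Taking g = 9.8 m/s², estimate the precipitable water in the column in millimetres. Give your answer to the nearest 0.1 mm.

Precipitable water is the column-integrated vapour mass per unit area: PW = (1/g) Σ q̄ Δp, with q in kg/kg and Δp in Pa (1 kg/m² of water = 1 mm).
Layer 1000–820 hPa: Δp = 180 hPa = 18000 Pa, q̄ = 0.012 kg/kg → 0.012 × 18000 / 9.8 = 22.04 mm
Layer 820–710 hPa: Δp = 110 hPa = 11000 Pa, q̄ = 0.0053 kg/kg → 0.0053 × 11000 / 9.8 = 5.95 mm
Layer 710–200 hPa: Δp = 510 hPa = 51000 Pa, q̄ = 0.00095 kg/kg → 0.00095 × 51000 / 9.8 = 4.94 mm
PW = 22.04 + 5.95 + 4.94 = 32.93 ≈ 32.9 mm.

PW ≈ 32.9 mm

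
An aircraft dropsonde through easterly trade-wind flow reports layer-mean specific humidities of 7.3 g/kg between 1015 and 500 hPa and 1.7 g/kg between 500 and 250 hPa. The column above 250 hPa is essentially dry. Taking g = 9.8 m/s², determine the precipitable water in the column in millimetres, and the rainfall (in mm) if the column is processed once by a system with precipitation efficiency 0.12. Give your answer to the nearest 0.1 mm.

Precipitable water is the column-integrated vapour mass per unit area: PW = (1/g) Σ q̄ Δp, with q in kg/kg and Δp in Pa (1 kg/m² of water = 1 mm).
Layer 1015–500 hPa: Δp = 515 hPa = 51500 Pa, q̄ = 0.0073 kg/kg → 0.0073 × 51500 / 9.8 = 38.36 mm
Layer 500–250 hPa: Δp = 250 hPa = 25000 Pa, q̄ = 0.0017 kg/kg → 0.0017 × 25000 / 9.8 = 4.34 mm
PW = 38.36 + 4.34 = 42.70 ≈ 42.7 mm.
Rainfall = ε × PW = 0.12 × 42.7 = 5.1 mm.

PW ≈ 42.7 mm; rainfall ≈ 5.1 mm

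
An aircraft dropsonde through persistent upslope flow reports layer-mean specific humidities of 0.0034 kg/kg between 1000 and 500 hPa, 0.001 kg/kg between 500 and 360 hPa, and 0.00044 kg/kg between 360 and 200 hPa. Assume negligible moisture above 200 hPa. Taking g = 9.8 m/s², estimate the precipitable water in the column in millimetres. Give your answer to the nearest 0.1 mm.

Precipitable water is the column-integrated vapour mass per unit area: PW = (1/g) Σ q̄ Δp, with q in kg/kg and Δp in Pa (1 kg/m² of water = 1 mm).
Layer 1000–500 hPa: Δp = 500 hPa = 50000 Pa, q̄ = 0.0034 kg/kg → 0.0034 × 50000 / 9.8 = 17.35 mm
Layer 500–360 hPa: Δp = 140 hPa = 14000 Pa, q̄ = 0.001 kg/kg → 0.001 × 14000 / 9.8 = 1.43 mm
Layer 360–200 hPa: Δp = 160 hPa = 16000 Pa, q̄ = 0.00044 kg/kg → 0.00044 × 16000 / 9.8 = 0.72 mm
PW = 17.35 + 1.43 + 0.72 = 19.50 ≈ 19.5 mm.

PW ≈ 19.5 mm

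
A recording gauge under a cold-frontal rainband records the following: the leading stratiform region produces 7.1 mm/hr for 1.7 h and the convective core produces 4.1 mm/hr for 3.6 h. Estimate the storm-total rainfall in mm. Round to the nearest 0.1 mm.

Total = Σ Rᵢ Δtᵢ = 7.1 × 1.7 + 4.1 × 3.6
      = 12.07 + 14.76 = 26.8 mm.

total ≈ 26.8 mm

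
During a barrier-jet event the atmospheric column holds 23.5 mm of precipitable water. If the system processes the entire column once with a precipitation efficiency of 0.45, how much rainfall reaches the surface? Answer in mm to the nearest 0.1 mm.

Rainfall = ε × PW = 0.45 × 23.5 = 10.6 mm.

rainfall ≈ 10.6 mm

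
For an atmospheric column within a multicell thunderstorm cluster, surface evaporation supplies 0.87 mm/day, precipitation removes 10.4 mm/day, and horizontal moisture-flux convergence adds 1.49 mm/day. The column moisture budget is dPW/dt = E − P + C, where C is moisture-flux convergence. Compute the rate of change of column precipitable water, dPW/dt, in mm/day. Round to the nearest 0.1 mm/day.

dPW/dt ≈ -8.0 mm/day

dPW/dt = E − P + C = 0.87 − 10.4 + (1.49) = -8.0 mm/day.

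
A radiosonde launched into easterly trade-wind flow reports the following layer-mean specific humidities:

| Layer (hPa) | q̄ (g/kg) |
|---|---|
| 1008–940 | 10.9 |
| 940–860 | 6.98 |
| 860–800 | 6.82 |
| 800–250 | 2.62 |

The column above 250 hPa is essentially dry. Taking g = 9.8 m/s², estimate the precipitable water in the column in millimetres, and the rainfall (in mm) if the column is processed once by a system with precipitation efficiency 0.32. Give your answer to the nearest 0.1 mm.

PW ≈ 32.1 mm; rainfall ≈ 10.3 mm

Precipitable water is the column-integrated vapour mass per unit area: PW = (1/g) Σ q̄ Δp, with q in kg/kg and Δp in Pa (1 kg/m² of water = 1 mm).
Layer 1008–940 hPa: Δp = 68 hPa = 6800 Pa, q̄ = 0.0109 kg/kg → 0.0109 × 6800 / 9.8 = 7.56 mm
Layer 940–860 hPa: Δp = 80 hPa = 8000 Pa, q̄ = 0.00698 kg/kg → 0.00698 × 8000 / 9.8 = 5.70 mm
Layer 860–800 hPa: Δp = 60 hPa = 6000 Pa, q̄ = 0.00682 kg/kg → 0.00682 × 6000 / 9.8 = 4.18 mm
Layer 800–250 hPa: Δp = 550 hPa = 55000 Pa, q̄ = 0.00262 kg/kg → 0.00262 × 55000 / 9.8 = 14.70 mm
PW = 7.56 + 5.70 + 4.18 + 14.70 = 32.14 ≈ 32.1 mm.
Rainfall = ε × PW = 0.32 × 32.1 = 10.3 mm.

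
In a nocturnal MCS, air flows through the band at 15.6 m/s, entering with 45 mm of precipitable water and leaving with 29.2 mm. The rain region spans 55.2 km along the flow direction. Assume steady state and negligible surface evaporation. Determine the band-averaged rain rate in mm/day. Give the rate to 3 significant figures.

Column moisture flux per unit crosswind length is F = V × PW.
Inflow: F_in = 15.6 × 45 = 702 mm·m/s
Outflow: F_out = 15.6 × 29.2 = 455.52 mm·m/s
Steady-state rate R = (F_in − F_out)/L = (702 − 455.52) / 55200 m = 4.465e-03 mm/s.
R = 4.465e-03 × 3600 × 24 = 386 mm/day.

R ≈ 386 mm/day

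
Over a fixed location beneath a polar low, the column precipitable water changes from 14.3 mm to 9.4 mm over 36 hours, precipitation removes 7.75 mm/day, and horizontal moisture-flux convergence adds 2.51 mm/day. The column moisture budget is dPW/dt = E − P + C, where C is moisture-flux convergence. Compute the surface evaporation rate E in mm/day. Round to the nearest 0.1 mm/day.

dPW/dt = (9.4 − 14.3) mm / (36/24 day) = -3.267 mm/day.
E = dPW/dt + P − C = (-3.267) + 7.75 − (2.51) = 2.0 mm/day.

E ≈ 2.0 mm/day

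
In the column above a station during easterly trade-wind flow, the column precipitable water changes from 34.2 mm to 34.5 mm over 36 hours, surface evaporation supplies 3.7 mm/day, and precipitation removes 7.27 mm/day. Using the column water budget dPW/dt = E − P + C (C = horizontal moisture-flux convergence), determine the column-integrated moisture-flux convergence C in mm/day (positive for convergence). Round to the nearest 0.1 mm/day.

C ≈ 3.8 mm/day

dPW/dt = (34.5 − 34.2) mm / (36/24 day) = +0.200 mm/day.
C = dPW/dt − E + P = (+0.200) − 3.7 + 7.27 = 3.8 mm/day.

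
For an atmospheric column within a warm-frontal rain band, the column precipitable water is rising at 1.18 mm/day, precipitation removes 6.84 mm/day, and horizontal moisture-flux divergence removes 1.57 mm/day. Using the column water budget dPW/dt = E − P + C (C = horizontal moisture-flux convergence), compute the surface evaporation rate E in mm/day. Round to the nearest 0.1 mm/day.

E ≈ 9.6 mm/day

dPW/dt = +1.18 mm/day.
E = dPW/dt + P − C = (+1.18) + 6.84 − (-1.57) = 9.6 mm/day.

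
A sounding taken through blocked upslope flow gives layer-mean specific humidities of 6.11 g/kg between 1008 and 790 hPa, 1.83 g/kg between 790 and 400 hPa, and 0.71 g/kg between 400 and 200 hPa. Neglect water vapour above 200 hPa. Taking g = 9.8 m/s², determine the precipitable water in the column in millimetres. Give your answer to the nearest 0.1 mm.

Precipitable water is the column-integrated vapour mass per unit area: PW = (1/g) Σ q̄ Δp, with q in kg/kg and Δp in Pa (1 kg/m² of water = 1 mm).
Layer 1008–790 hPa: Δp = 218 hPa = 21800 Pa, q̄ = 0.00611 kg/kg → 0.00611 × 21800 / 9.8 = 13.59 mm
Layer 790–400 hPa: Δp = 390 hPa = 39000 Pa, q̄ = 0.00183 kg/kg → 0.00183 × 39000 / 9.8 = 7.28 mm
Layer 400–200 hPa: Δp = 200 hPa = 20000 Pa, q̄ = 0.00071 kg/kg → 0.00071 × 20000 / 9.8 = 1.45 mm
PW = 13.59 + 7.28 + 1.45 = 22.32 ≈ 22.3 mm.

PW ≈ 22.3 mm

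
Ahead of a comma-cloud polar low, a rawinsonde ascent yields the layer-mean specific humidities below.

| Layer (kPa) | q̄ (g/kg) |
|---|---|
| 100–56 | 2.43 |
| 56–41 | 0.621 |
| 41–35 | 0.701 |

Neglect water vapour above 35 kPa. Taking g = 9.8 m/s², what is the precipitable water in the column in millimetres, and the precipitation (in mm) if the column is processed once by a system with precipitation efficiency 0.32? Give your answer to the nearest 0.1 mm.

Precipitable water is the column-integrated vapour mass per unit area: PW = (1/g) Σ q̄ Δp, with q in kg/kg and Δp in Pa (1 kg/m² of water = 1 mm).
Layer 100–56 kPa: Δp = 440 hPa = 44000 Pa, q̄ = 0.00243 kg/kg → 0.00243 × 44000 / 9.8 = 10.91 mm
Layer 56–41 kPa: Δp = 150 hPa = 15000 Pa, q̄ = 0.000621 kg/kg → 0.000621 × 15000 / 9.8 = 0.95 mm
Layer 41–35 kPa: Δp = 60 hPa = 6000 Pa, q̄ = 0.000701 kg/kg → 0.000701 × 6000 / 9.8 = 0.43 mm
PW = 10.91 + 0.95 + 0.43 = 12.29 ≈ 12.3 mm.
Precipitation = ε × PW = 0.32 × 12.3 = 3.9 mm.

PW ≈ 12.3 mm; precipitation ≈ 3.9 mm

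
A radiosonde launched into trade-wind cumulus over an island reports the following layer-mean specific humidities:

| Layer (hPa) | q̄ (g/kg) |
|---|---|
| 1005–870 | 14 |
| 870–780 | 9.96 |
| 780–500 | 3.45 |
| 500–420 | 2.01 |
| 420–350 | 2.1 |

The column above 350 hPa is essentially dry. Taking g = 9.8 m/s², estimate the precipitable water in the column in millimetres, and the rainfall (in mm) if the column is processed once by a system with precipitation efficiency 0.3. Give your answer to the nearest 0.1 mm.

Precipitable water is the column-integrated vapour mass per unit area: PW = (1/g) Σ q̄ Δp, with q in kg/kg and Δp in Pa (1 kg/m² of water = 1 mm).
Layer 1005–870 hPa: Δp = 135 hPa = 13500 Pa, q̄ = 0.014 kg/kg → 0.014 × 13500 / 9.8 = 19.29 mm
Layer 870–780 hPa: Δp = 90 hPa = 9000 Pa, q̄ = 0.00996 kg/kg → 0.00996 × 9000 / 9.8 = 9.15 mm
Layer 780–500 hPa: Δp = 280 hPa = 28000 Pa, q̄ = 0.00345 kg/kg → 0.00345 × 28000 / 9.8 = 9.86 mm
Layer 500–420 hPa: Δp = 80 hPa = 8000 Pa, q̄ = 0.00201 kg/kg → 0.00201 × 8000 / 9.8 = 1.64 mm
Layer 420–350 hPa: Δp = 70 hPa = 7000 Pa, q̄ = 0.0021 kg/kg → 0.0021 × 7000 / 9.8 = 1.50 mm
PW = 19.29 + 9.15 + 9.86 + 1.64 + 1.50 = 41.44 ≈ 41.4 mm.
Rainfall = ε × PW = 0.3 × 41.4 = 12.4 mm.

PW ≈ 41.4 mm; rainfall ≈ 12.4 mm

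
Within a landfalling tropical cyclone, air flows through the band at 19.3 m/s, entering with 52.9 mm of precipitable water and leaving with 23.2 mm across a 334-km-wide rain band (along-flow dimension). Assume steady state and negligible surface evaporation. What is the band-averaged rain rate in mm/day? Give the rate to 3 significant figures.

Column moisture flux per unit crosswind length is F = V × PW.
Inflow: F_in = 19.3 × 52.9 = 1020.97 mm·m/s
Outflow: F_out = 19.3 × 23.2 = 447.76 mm·m/s
Steady-state rate R = (F_in − F_out)/L = (1020.97 − 447.76) / 334000 m = 1.716e-03 mm/s.
R = 1.716e-03 × 3600 × 24 = 148 mm/day.

R ≈ 148 mm/day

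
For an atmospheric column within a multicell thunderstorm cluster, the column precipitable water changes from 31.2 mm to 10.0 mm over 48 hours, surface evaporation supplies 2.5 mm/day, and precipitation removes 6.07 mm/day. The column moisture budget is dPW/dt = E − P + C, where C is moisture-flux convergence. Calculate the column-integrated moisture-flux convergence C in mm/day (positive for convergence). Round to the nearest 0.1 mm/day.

C ≈ -7.0 mm/day

dPW/dt = (10.0 − 31.2) mm / (48/24 day) = -10.600 mm/day.
C = dPW/dt − E + P = (-10.600) − 2.5 + 6.07 = -7.0 mm/day.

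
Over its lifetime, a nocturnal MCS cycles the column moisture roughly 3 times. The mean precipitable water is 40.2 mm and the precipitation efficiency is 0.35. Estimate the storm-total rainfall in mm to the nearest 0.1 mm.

Each cycle deposits ε × PW = 0.35 × 40.2 = 14.07 mm.
Over 3 cycles: 3 × 14.07 = 42.2 mm.

rainfall ≈ 42.2 mm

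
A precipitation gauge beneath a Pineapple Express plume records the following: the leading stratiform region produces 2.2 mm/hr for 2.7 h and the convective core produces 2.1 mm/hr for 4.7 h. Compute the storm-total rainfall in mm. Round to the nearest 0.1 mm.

Total = Σ Rᵢ Δtᵢ = 2.2 × 2.7 + 2.1 × 4.7
      = 5.94 + 9.87 = 15.8 mm.

total ≈ 15.8 mm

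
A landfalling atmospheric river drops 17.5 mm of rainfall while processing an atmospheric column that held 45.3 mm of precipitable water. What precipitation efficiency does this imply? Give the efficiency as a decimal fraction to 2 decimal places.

ε ≈ 0.39

ε = rainfall / PW = 17.5 / 45.3 = 0.39.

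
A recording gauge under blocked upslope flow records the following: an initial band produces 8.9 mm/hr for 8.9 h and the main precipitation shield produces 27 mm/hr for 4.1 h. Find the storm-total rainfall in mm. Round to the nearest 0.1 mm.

Total = Σ Rᵢ Δtᵢ = 8.9 × 8.9 + 27 × 4.1
      = 79.21 + 110.7 = 189.9 mm.

total ≈ 189.9 mm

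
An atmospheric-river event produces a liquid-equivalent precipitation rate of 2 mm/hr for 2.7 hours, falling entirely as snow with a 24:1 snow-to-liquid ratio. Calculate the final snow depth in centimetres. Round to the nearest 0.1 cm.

Liquid-equivalent depth = 2 × 2.7 = 5.4 mm.
Snow depth = 5.4 mm × 24 = 129.6 mm = 13.0 cm.

snow depth ≈ 13.0 cm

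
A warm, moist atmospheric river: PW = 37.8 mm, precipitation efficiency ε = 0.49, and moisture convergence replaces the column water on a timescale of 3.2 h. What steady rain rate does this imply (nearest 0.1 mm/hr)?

R ≈ 5.8 mm/hr

Each overturning extracts ε × PW = 0.49 × 37.8 = 18.522 mm.
Rate = ε·PW / τ = 18.522 / 3.2 h = 5.8 mm/hr.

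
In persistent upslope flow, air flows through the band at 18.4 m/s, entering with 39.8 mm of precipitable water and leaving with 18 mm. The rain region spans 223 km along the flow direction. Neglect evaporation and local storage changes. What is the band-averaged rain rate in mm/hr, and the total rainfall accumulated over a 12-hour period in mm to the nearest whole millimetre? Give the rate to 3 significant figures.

R ≈ 6.48 mm/hr; total ≈ 78 mm

Column moisture flux per unit crosswind length is F = V × PW.
Inflow: F_in = 18.4 × 39.8 = 732.32 mm·m/s
Outflow: F_out = 18.4 × 18 = 331.2 mm·m/s
Steady-state rate R = (F_in − F_out)/L = (732.32 − 331.2) / 223000 m = 1.799e-03 mm/s.
R = 1.799e-03 × 3600 = 6.48 mm/hr.
Over 12 h: total = 6.48 × 12 = 77.76 ≈ 78 mm.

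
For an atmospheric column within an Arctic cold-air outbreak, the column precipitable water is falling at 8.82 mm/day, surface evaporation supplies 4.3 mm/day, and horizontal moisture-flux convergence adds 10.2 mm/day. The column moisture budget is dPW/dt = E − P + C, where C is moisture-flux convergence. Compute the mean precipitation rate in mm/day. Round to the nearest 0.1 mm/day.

P ≈ 23.3 mm/day

dPW/dt = -8.82 mm/day.
P = E + C − dPW/dt = 4.3 + (10.2) − (-8.82) = 23.3 mm/day.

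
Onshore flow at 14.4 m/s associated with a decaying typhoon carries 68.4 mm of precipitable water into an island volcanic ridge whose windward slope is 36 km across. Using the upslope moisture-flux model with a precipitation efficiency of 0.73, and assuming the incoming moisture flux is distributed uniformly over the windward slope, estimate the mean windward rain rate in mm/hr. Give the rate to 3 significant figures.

Incoming column moisture flux per unit ridge length: F = V × PW = 14.4 × 68.4 = 984.96 mm·m/s.
Spread over the 36 km slope with efficiency ε = 0.73: R = ε·F/W = 0.73 × 984.96 / 36000 m = 1.997e-02 mm/s.
R = 1.997e-02 × 3600 = 71.9 mm/hr.

R ≈ 71.9 mm/hr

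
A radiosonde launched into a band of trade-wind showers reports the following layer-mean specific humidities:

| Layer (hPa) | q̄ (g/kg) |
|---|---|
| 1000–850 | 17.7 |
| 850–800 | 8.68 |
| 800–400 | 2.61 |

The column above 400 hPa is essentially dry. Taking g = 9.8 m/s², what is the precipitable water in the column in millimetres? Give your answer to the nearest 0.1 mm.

Precipitable water is the column-integrated vapour mass per unit area: PW = (1/g) Σ q̄ Δp, with q in kg/kg and Δp in Pa (1 kg/m² of water = 1 mm).
Layer 1000–850 hPa: Δp = 150 hPa = 15000 Pa, q̄ = 0.0177 kg/kg → 0.0177 × 15000 / 9.8 = 27.09 mm
Layer 850–800 hPa: Δp = 50 hPa = 5000 Pa, q̄ = 0.00868 kg/kg → 0.00868 × 5000 / 9.8 = 4.43 mm
Layer 800–400 hPa: Δp = 400 hPa = 40000 Pa, q̄ = 0.00261 kg/kg → 0.00261 × 40000 / 9.8 = 10.65 mm
PW = 27.09 + 4.43 + 10.65 = 42.17 ≈ 42.2 mm.

PW ≈ 42.2 mm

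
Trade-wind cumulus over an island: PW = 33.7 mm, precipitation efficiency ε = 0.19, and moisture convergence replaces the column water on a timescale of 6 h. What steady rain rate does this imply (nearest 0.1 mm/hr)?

R ≈ 1.1 mm/hr

Each overturning extracts ε × PW = 0.19 × 33.7 = 6.403 mm.
Rate = ε·PW / τ = 6.403 / 6 h = 1.1 mm/hr.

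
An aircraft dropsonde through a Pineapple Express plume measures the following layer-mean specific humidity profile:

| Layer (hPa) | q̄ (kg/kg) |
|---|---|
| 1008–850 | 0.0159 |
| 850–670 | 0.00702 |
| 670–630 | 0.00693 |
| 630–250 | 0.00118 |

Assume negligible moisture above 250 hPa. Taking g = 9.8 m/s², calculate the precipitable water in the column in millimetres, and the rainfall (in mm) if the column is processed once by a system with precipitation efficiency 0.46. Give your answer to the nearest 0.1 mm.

Precipitable water is the column-integrated vapour mass per unit area: PW = (1/g) Σ q̄ Δp, with q in kg/kg and Δp in Pa (1 kg/m² of water = 1 mm).
Layer 1008–850 hPa: Δp = 158 hPa = 15800 Pa, q̄ = 0.0159 kg/kg → 0.0159 × 15800 / 9.8 = 25.63 mm
Layer 850–670 hPa: Δp = 180 hPa = 18000 Pa, q̄ = 0.00702 kg/kg → 0.00702 × 18000 / 9.8 = 12.89 mm
Layer 670–630 hPa: Δp = 40 hPa = 4000 Pa, q̄ = 0.00693 kg/kg → 0.00693 × 4000 / 9.8 = 2.83 mm
Layer 630–250 hPa: Δp = 380 hPa = 38000 Pa, q̄ = 0.00118 kg/kg → 0.00118 × 38000 / 9.8 = 4.58 mm
PW = 25.63 + 12.89 + 2.83 + 4.58 = 45.93 ≈ 45.9 mm.
Rainfall = ε × PW = 0.46 × 45.9 = 21.1 mm.

PW ≈ 45.9 mm; rainfall ≈ 21.1 mm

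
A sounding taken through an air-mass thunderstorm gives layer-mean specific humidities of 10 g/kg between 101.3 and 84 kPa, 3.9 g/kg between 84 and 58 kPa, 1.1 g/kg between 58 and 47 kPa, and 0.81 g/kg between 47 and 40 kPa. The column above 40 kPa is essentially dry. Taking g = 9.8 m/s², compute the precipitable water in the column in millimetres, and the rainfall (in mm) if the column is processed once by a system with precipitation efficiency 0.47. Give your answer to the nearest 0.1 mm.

Precipitable water is the column-integrated vapour mass per unit area: PW = (1/g) Σ q̄ Δp, with q in kg/kg and Δp in Pa (1 kg/m² of water = 1 mm).
Layer 101.3–84 kPa: Δp = 173 hPa = 17300 Pa, q̄ = 0.01 kg/kg → 0.01 × 17300 / 9.8 = 17.65 mm
Layer 84–58 kPa: Δp = 260 hPa = 26000 Pa, q̄ = 0.0039 kg/kg → 0.0039 × 26000 / 9.8 = 10.35 mm
Layer 58–47 kPa: Δp = 110 hPa = 11000 Pa, q̄ = 0.0011 kg/kg → 0.0011 × 11000 / 9.8 = 1.23 mm
Layer 47–40 kPa: Δp = 70 hPa = 7000 Pa, q̄ = 0.00081 kg/kg → 0.00081 × 7000 / 9.8 = 0.58 mm
PW = 17.65 + 10.35 + 1.23 + 0.58 = 29.81 ≈ 29.8 mm.
Rainfall = ε × PW = 0.47 × 29.8 = 14.0 mm.

PW ≈ 29.8 mm; rainfall ≈ 14.0 mm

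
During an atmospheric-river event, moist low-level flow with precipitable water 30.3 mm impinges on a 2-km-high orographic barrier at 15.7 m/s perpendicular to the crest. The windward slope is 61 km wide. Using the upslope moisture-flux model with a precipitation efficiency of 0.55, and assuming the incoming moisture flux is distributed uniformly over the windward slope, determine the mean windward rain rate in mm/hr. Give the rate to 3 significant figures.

Incoming column moisture flux per unit ridge length: F = V × PW = 15.7 × 30.3 = 475.71 mm·m/s.
Spread over the 61 km slope with efficiency ε = 0.55: R = ε·F/W = 0.55 × 475.71 / 61000 m = 4.289e-03 mm/s.
R = 4.289e-03 × 3600 = 15.4 mm/hr.

R ≈ 15.4 mm/hr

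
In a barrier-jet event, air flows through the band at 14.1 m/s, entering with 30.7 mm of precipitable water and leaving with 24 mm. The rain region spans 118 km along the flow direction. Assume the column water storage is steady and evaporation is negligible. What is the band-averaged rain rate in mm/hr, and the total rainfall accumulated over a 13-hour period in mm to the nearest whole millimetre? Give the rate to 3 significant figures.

R ≈ 2.88 mm/hr; total ≈ 37 mm

Column moisture flux per unit crosswind length is F = V × PW.
Inflow: F_in = 14.1 × 30.7 = 432.87 mm·m/s
Outflow: F_out = 14.1 × 24 = 338.4 mm·m/s
Steady-state rate R = (F_in − F_out)/L = (432.87 − 338.4) / 118000 m = 8.006e-04 mm/s.
R = 8.006e-04 × 3600 = 2.88 mm/hr.
Over 13 h: total = 2.88 × 13 = 37.44 ≈ 37 mm.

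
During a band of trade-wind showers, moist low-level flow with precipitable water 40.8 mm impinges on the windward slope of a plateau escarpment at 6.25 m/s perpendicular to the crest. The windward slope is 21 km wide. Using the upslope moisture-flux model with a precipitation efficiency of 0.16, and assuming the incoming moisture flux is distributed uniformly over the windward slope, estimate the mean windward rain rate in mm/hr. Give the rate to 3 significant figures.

Incoming column moisture flux per unit ridge length: F = V × PW = 6.25 × 40.8 = 255 mm·m/s.
Spread over the 21 km slope with efficiency ε = 0.16: R = ε·F/W = 0.16 × 255 / 21000 m = 1.943e-03 mm/s.
R = 1.943e-03 × 3600 = 6.99 mm/hr.

R ≈ 6.99 mm/hr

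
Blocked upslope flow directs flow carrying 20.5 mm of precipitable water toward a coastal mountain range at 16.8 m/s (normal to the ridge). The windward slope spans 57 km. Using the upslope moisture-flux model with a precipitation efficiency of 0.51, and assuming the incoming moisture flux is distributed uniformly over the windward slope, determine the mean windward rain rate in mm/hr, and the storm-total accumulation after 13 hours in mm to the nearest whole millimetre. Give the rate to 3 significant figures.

Incoming column moisture flux per unit ridge length: F = V × PW = 16.8 × 20.5 = 344.4 mm·m/s.
Spread over the 57 km slope with efficiency ε = 0.51: R = ε·F/W = 0.51 × 344.4 / 57000 m = 3.081e-03 mm/s.
R = 3.081e-03 × 3600 = 11.1 mm/hr.
Over 13 h: total = 11.1 × 13 = 144.3 ≈ 144 mm.

R ≈ 11.1 mm/hr; total ≈ 144 mm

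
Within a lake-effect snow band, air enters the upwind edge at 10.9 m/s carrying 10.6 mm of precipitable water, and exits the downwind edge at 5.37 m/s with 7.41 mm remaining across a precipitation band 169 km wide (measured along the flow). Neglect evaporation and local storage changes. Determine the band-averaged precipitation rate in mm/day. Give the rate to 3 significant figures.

R ≈ 38.7 mm/day

Column moisture flux per unit crosswind length is F = V × PW.
Inflow: F_in = 10.9 × 10.6 = 115.54 mm·m/s
Outflow: F_out = 5.37 × 7.41 = 39.7917 mm·m/s
Steady-state rate R = (F_in − F_out)/L = (115.54 − 39.7917) / 169000 m = 4.482e-04 mm/s.
R = 4.482e-04 × 3600 × 24 = 38.7 mm/day.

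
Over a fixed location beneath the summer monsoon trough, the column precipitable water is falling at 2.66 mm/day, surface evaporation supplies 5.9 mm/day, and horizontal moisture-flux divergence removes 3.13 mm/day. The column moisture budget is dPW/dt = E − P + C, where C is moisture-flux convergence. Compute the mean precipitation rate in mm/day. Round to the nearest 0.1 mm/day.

dPW/dt = -2.66 mm/day.
P = E + C − dPW/dt = 5.9 + (-3.13) − (-2.66) = 5.4 mm/day.

P ≈ 5.4 mm/day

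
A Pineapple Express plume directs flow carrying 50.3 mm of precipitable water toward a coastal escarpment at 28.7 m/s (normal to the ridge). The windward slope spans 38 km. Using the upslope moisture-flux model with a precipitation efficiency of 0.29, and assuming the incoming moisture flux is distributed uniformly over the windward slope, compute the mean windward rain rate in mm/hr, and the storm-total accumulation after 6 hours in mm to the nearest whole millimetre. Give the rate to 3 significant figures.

R ≈ 39.7 mm/hr; total ≈ 238 mm

Incoming column moisture flux per unit ridge length: F = V × PW = 28.7 × 50.3 = 1443.61 mm·m/s.
Spread over the 38 km slope with efficiency ε = 0.29: R = ε·F/W = 0.29 × 1443.61 / 38000 m = 1.102e-02 mm/s.
R = 1.102e-02 × 3600 = 39.7 mm/hr.
Over 6 h: total = 39.7 × 6 = 238.2 ≈ 238 mm.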